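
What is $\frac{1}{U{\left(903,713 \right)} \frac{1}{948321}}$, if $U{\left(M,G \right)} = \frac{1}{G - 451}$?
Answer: $248460102$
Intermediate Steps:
$U{\left(M,G \right)} = \frac{1}{-451 + G}$
$\frac{1}{U{\left(903,713 \right)} \frac{1}{948321}} = \frac{1}{\frac{1}{-451 + 713} \cdot \frac{1}{948321}} = \frac{1}{\frac{1}{262} \cdot \frac{1}{948321}} = \frac{1}{\frac{1}{248460102}} = 248460102$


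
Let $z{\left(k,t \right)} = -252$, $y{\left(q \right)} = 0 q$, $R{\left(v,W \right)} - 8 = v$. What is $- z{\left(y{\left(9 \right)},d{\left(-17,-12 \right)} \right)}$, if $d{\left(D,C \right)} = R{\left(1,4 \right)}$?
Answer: $252$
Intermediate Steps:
$R{\left(v,W \right)} = 8 + v$
$y{\left(q \right)} = 0$
$d{\left(D,C \right)} = 9$ ($d{\left(D,C \right)} = 8 + 1 = 9$)
$- z{\left(y{\left(9 \right)},d{\left(-17,-12 \right)} \right)} = \left(-1\right) \left(-252\right) = 252$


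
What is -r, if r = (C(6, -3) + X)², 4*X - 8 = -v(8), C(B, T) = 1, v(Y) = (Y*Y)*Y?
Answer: -15625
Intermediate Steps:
v(Y) = Y³ (v(Y) = Y²*Y = Y³)
X = -126 (X = 2 + (-1*8³)/4 = 2 + (-1*512)/4 = 2 + (¼)*(-512) = 2 - 128 = -126)
r = 15625 (r = (1 - 126)² = (-125)² = 15625)
-r = -1*15625 = -15625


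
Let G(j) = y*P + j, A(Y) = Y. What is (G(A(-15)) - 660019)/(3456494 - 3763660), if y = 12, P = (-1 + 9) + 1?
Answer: 329963/153583 ≈ 2.1484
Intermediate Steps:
P = 9 (P = 8 + 1 = 9)
G(j) = 108 + j (G(j) = 12*9 + j = 108 + j)
(G(A(-15)) - 660019)/(3456494 - 3763660) = ((108 - 15) - 660019)/(3456494 - 3763660) = (93 - 660019)/(-307166) = -659926*(-1/307166) = 329963/153583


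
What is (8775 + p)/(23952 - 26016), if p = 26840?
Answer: -35615/2064 ≈ -17.255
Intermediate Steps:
(8775 + p)/(23952 - 26016) = (8775 + 26840)/(23952 - 26016) = 35615/(-2064) = 35615*(-1/2064) = -35615/2064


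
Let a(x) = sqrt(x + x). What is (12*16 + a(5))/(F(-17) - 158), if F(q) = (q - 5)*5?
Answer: -48/67 - sqrt(10)/268 ≈ -0.72822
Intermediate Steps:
F(q) = -25 + 5*q (F(q) = (-5 + q)*5 = -25 + 5*q)
a(x) = sqrt(2)*sqrt(x) (a(x) = sqrt(2*x) = sqrt(2)*sqrt(x))
(12*16 + a(5))/(F(-17) - 158) = (12*16 + sqrt(2)*sqrt(5))/((-25 + 5*(-17)) - 158) = (192 + sqrt(10))/((-25 - 85) - 158) = (192 + sqrt(10))/(-110 - 158) = (192 + sqrt(10))/(-268) = (192 + sqrt(10))*(-1/268) = -48/67 - sqrt(10)/268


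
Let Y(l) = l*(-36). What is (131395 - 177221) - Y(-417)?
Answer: -60838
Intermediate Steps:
Y(l) = -36*l
(131395 - 177221) - Y(-417) = (131395 - 177221) - (-36)*(-417) = -45826 - 1*15012 = -45826 - 15012 = -60838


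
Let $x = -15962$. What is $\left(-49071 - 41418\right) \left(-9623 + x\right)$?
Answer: $2315161065$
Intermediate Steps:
$\left(-49071 - 41418\right) \left(-9623 + x\right) = \left(-49071 - 41418\right) \left(-9623 - 15962\right) = \left(-90489\right) \left(-25585\right) = 2315161065$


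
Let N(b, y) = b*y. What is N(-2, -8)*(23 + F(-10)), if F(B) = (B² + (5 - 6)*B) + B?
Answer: 1968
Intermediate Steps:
F(B) = B² (F(B) = (B² - B) + B = B²)
N(-2, -8)*(23 + F(-10)) = (-2*(-8))*(23 + (-10)²) = 16*(23 + 100) = 16*123 = 1968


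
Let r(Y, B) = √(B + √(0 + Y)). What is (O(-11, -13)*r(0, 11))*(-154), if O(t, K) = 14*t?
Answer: 23716*√11 ≈ 78657.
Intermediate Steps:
r(Y, B) = √(B + √Y)
(O(-11, -13)*r(0, 11))*(-154) = ((14*(-11))*√(11 + √0))*(-154) = -154*√(11 + 0)*(-154) = -154*√11*(-154) = 23716*√11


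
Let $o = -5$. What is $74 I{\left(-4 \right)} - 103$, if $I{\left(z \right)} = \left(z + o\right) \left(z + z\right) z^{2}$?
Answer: $85145$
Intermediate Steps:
$I{\left(z \right)} = 2 z^{3} \left(-5 + z\right)$ ($I{\left(z \right)} = \left(z - 5\right) \left(z + z\right) z^{2} = \left(-5 + z\right) 2 z z^{2} = 2 z \left(-5 + z\right) z^{2} = 2 z^{3} \left(-5 + z\right)$)
$74 I{\left(-4 \right)} - 103 = 74 \cdot 2 \left(-4\right)^{3} \left(-5 - 4\right) - 103 = 74 \cdot 2 \left(-64\right) \left(-9\right) - 103 = 74 \cdot 1152 - 103 = 85248 - 103 = 85145$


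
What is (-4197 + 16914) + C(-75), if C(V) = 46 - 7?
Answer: 12756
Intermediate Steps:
C(V) = 39
(-4197 + 16914) + C(-75) = (-4197 + 16914) + 39 = 12717 + 39 = 12756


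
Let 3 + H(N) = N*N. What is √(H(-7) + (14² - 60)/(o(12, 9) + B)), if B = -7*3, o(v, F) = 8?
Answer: √6006/13 ≈ 5.9614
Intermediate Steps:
H(N) = -3 + N² (H(N) = -3 + N*N = -3 + N²)
B = -21
√(H(-7) + (14² - 60)/(o(12, 9) + B)) = √((-3 + (-7)²) + (14² - 60)/(8 - 21)) = √((-3 + 49) + (196 - 60)/(-13)) = √(46 + 136*(-1/13)) = √(46 - 136/13) = √(462/13) = √6006/13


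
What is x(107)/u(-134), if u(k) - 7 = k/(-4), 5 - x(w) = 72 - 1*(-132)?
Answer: -398/81 ≈ -4.9136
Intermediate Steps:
x(w) = -199 (x(w) = 5 - (72 - 1*(-132)) = 5 - (72 + 132) = 5 - 1*204 = 5 - 204 = -199)
u(k) = 7 - k/4 (u(k) = 7 + k/(-4) = 7 + k*(-1/4) = 7 - k/4)
x(107)/u(-134) = -199/(7 - 1/4*(-134)) = -199/(7 + 67/2) = -199/81/2 = -199*2/81 = -398/81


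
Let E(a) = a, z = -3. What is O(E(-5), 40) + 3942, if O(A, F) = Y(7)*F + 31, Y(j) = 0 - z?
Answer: 4093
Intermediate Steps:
Y(j) = 3 (Y(j) = 0 - 1*(-3) = 0 + 3 = 3)
O(A, F) = 31 + 3*F (O(A, F) = 3*F + 31 = 31 + 3*F)
O(E(-5), 40) + 3942 = (31 + 3*40) + 3942 = (31 + 120) + 3942 = 151 + 3942 = 4093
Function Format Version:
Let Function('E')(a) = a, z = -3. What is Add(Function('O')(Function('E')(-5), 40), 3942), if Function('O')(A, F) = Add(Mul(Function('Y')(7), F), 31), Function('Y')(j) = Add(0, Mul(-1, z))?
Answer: 4093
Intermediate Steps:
Function('Y')(j) = 3 (Function('Y')(j) = Add(0, Mul(-1, -3)) = Add(0, 3) = 3)
Function('O')(A, F) = Add(31, Mul(3, F)) (Function('O')(A, F) = Add(Mul(3, F), 31) = Add(31, Mul(3, F)))
Add(Function('O')(Function('E')(-5), 40), 3942) = Add(Add(31, Mul(3, 40)), 3942) = Add(Add(31, 120), 3942) = Add(151, 3942) = 4093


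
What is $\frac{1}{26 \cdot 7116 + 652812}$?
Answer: $\frac{1}{837828} \approx 1.1936 \cdot 10^{-6}$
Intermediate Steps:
$\frac{1}{26 \cdot 7116 + 652812} = \frac{1}{185016 + 652812} = \frac{1}{837828}$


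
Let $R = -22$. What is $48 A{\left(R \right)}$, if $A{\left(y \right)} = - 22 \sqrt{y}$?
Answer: $- 1056 i \sqrt{22} \approx - 4953.1 i$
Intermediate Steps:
$48 A{\left(R \right)} = 48 \left(- 22 \sqrt{-22}\right) = 48 \left(- 22 i \sqrt{22}\right) = - 1056 i \sqrt{22}$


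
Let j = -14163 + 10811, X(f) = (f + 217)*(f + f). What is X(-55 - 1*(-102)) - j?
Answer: 28168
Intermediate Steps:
X(f) = 2*f*(217 + f) (X(f) = (217 + f)*(2*f) = 2*f*(217 + f))
j = -3352
X(-55 - 1*(-102)) - j = 2*(-55 - 1*(-102))*(217 + (-55 - 1*(-102))) - 1*(-3352) = 2*(-55 + 102)*(217 + (-55 + 102)) + 3352 = 2*47*(217 + 47) + 3352 = 2*47*264 + 3352 = 24816 + 3352 = 28168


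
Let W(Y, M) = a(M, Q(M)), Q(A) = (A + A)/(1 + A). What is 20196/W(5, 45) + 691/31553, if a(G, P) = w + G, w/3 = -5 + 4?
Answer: 106212235/220871 ≈ 480.88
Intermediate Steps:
Q(A) = 2*A/(1 + A) (Q(A) = (2*A)/(1 + A) = 2*A/(1 + A))
w = -3 (w = 3*(-5 + 4) = 3*(-1) = -3)
a(G, P) = -3 + G
W(Y, M) = -3 + M
20196/W(5, 45) + 691/31553 = 20196/(-3 + 45) + 691/31553 = 20196/42 + 691*(1/31553) = 20196*(1/42) + 691/31553 = 3366/7 + 691/31553 = 106212235/220871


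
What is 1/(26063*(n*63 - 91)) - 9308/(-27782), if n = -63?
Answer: 16981607801/50685758620 ≈ 0.33504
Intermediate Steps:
1/(26063*(n*63 - 91)) - 9308/(-27782) = 1/(26063*(-63*63 - 91)) - 9308/(-27782) = 1/(26063*(-3969 - 91)) - 9308*(-1/27782) = (1/26063)/(-4060) + 4654/13891 = (1/26063)*(-1/4060) + 4654/13891 = -1/105815780 + 4654/13891 = 16981607801/50685758620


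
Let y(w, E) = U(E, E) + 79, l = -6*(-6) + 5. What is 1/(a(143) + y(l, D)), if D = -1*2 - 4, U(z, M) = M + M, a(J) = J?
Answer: 1/210 ≈ 0.0047619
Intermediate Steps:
l = 41 (l = 36 + 5 = 41)
U(z, M) = 2*M
D = -6 (D = -2 - 4 = -6)
y(w, E) = 79 + 2*E (y(w, E) = 2*E + 79 = 79 + 2*E)
1/(a(143) + y(l, D)) = 1/(143 + (79 + 2*(-6))) = 1/(143 + (79 - 12)) = 1/(143 + 67) = 1/210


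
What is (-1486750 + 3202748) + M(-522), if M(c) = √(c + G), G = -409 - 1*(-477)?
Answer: 1715998 + I*√454 ≈ 1.716e+6 + 21.307*I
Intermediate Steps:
G = 68 (G = -409 + 477 = 68)
M(c) = √(68 + c) (M(c) = √(c + 68) = √(68 + c))
(-1486750 + 3202748) + M(-522) = (-1486750 + 3202748) + √(68 - 522) = 1715998 + √(-454) = 1715998 + I*√454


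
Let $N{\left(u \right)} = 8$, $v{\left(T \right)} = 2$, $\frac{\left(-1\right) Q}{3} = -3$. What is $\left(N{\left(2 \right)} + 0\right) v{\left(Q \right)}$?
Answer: $16$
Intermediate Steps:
$Q = 9$ ($Q = \left(-3\right) \left(-3\right) = 9$)
$\left(N{\left(2 \right)} + 0\right) v{\left(Q \right)} = \left(8 + 0\right) 2 = 8 \cdot 2 = 16$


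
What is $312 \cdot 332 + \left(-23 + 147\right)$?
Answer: $103708$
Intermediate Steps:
$312 \cdot 332 + \left(-23 + 147\right) = 103584 + 124 = 103708$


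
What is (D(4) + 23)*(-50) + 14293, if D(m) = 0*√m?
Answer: 13143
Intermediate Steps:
D(m) = 0
(D(4) + 23)*(-50) + 14293 = (0 + 23)*(-50) + 14293 = 23*(-50) + 14293 = -1150 + 14293 = 13143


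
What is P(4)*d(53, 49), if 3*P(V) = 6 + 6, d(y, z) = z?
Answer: 196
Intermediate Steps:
P(V) = 4 (P(V) = (6 + 6)/3 = (1/3)*12 = 4)
P(4)*d(53, 49) = 4*49 = 196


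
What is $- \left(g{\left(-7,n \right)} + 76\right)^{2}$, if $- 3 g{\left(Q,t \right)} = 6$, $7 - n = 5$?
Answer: $-5476$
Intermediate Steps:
$n = 2$ ($n = 7 - 5 = 2$)
$g{\left(Q,t \right)} = -2$ ($g{\left(Q,t \right)} = \left(- \frac{1}{3}\right) 6 = -2$)
$- \left(g{\left(-7,n \right)} + 76\right)^{2} = - \left(-2 + 76\right)^{2} = - 74^{2} = \left(-1\right) 5476 = -5476$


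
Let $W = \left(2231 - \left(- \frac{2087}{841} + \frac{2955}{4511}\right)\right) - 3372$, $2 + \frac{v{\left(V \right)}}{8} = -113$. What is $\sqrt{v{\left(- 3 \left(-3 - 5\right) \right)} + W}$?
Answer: $\frac{i \sqrt{35239893697099}}{130819} \approx 45.378 i$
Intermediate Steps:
$v{\left(V \right)} = -920$ ($v{\left(V \right)} = -16 + 8 \left(-113\right) = -16 - 904 = -920$)
$W = - \frac{4321740589}{3793751}$ ($W = \left(2231 - - \frac{6929302}{3793751}\right) - 3372 = \left(2231 + \left(- \frac{2955}{4511} + \frac{2087}{841}\right)\right) - 3372 = \left(2231 + \frac{6929302}{3793751}\right) - 3372 = \frac{8470787783}{3793751} - 3372 = - \frac{4321740589}{3793751} \approx -1139.2$)
$\sqrt{v{\left(- 3 \left(-3 - 5\right) \right)} + W} = \sqrt{-920 - \frac{4321740589}{3793751}} = \sqrt{- \frac{7811991509}{3793751}} = \frac{i \sqrt{35239893697099}}{130819}$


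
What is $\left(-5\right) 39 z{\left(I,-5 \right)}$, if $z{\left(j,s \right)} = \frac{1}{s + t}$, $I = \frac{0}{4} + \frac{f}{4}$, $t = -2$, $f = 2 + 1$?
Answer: $\frac{195}{7} \approx 27.857$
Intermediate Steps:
$f = 3$
$I = \frac{3}{4}$ ($I = \frac{0}{4} + \frac{3}{4} = 0 \cdot \frac{1}{4} + 3 \cdot \frac{1}{4} = 0 + \frac{3}{4} = \frac{3}{4} \approx 0.75$)
$z{\left(j,s \right)} = \frac{1}{-2 + s}$ ($z{\left(j,s \right)} = \frac{1}{s - 2} = \frac{1}{-2 + s}$)
$\left(-5\right) 39 z{\left(I,-5 \right)} = \frac{\left(-5\right) 39}{-2 - 5} = - \frac{195}{-7} = \left(-195\right) \left(- \frac{1}{7}\right) = \frac{195}{7}$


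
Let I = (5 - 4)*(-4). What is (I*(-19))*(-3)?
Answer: -228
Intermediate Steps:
I = -4 (I = 1*(-4) = -4)
(I*(-19))*(-3) = -4*(-19)*(-3) = 76*(-3) = -228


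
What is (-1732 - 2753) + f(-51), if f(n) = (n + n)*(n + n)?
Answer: 5919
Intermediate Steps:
f(n) = 4*n² (f(n) = (2*n)*(2*n) = 4*n²)
(-1732 - 2753) + f(-51) = (-1732 - 2753) + 4*(-51)² = -4485 + 4*2601 = -4485 + 10404 = 5919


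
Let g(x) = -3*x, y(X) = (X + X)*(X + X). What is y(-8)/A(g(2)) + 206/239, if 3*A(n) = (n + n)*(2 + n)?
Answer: 4030/239 ≈ 16.862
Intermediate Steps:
y(X) = 4*X² (y(X) = (2*X)*(2*X) = 4*X²)
A(n) = 2*n*(2 + n)/3 (A(n) = ((n + n)*(2 + n))/3 = ((2*n)*(2 + n))/3 = (2*n*(2 + n))/3 = 2*n*(2 + n)/3)
y(-8)/A(g(2)) + 206/239 = (4*(-8)²)/((2*(-3*2)*(2 - 3*2)/3)) + 206/239 = (4*64)/(((⅔)*(-6)*(2 - 6))) + 206*(1/239) = 256/(((⅔)*(-6)*(-4))) + 206/239 = 256/16 + 206/239 = 256*(1/16) + 206/239 = 16 + 206/239 = 4030/239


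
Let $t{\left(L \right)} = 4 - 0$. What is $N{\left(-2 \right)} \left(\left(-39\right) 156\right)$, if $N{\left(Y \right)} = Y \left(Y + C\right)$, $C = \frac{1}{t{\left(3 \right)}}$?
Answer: $-21294$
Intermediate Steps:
$t{\left(L \right)} = 4$ ($t{\left(L \right)} = 4 + 0 = 4$)
$C = \frac{1}{4} \approx 0.25$
$N{\left(Y \right)} = Y \left(\frac{1}{4} + Y\right)$ ($N{\left(Y \right)} = Y \left(Y + \frac{1}{4}\right) = Y \left(\frac{1}{4} + Y\right)$)
$N{\left(-2 \right)} \left(\left(-39\right) 156\right) = - 2 \left(\frac{1}{4} - 2\right) \left(\left(-39\right) 156\right) = \left(-2\right) \left(- \frac{7}{4}\right) \left(-6084\right) = \frac{7}{2} \left(-6084\right) = -21294$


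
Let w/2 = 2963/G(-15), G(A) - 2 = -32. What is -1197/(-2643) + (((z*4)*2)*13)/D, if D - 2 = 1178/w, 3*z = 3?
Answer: -33349507/1293308 ≈ -25.786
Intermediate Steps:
G(A) = -30 (G(A) = 2 - 32 = -30)
z = 1 (z = (⅓)*3 = 1)
w = -2963/15 (w = 2*(2963/(-30)) = 2*(2963*(-1/30)) = 2*(-2963/30) = -2963/15 ≈ -197.53)
D = -11744/2963 (D = 2 + 1178/(-2963/15) = 2 + 1178*(-15/2963) = 2 - 17670/2963 = -11744/2963 ≈ -3.9636)
-1197/(-2643) + (((z*4)*2)*13)/D = -1197/(-2643) + (((1*4)*2)*13)/(-11744/2963) = -1197*(-1/2643) + ((4*2)*13)*(-2963/11744) = 399/881 + (8*13)*(-2963/11744) = 399/881 + 104*(-2963/11744) = 399/881 - 38519/1468 = -33349507/1293308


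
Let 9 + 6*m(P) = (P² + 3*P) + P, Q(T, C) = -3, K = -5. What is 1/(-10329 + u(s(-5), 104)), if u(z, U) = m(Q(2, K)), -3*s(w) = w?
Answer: -1/10331 ≈ -9.6796e-5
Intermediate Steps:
s(w) = -w/3
m(P) = -3/2 + P²/6 + 2*P/3 (m(P) = -3/2 + ((P² + 3*P) + P)/6 = -3/2 + (P² + 4*P)/6 = -3/2 + (P²/6 + 2*P/3) = -3/2 + P²/6 + 2*P/3)
u(z, U) = -2 (u(z, U) = -3/2 + (⅙)*(-3)² + (⅔)*(-3) = -3/2 + (⅙)*9 - 2 = -3/2 + 3/2 - 2 = -2)
1/(-10329 + u(s(-5), 104)) = 1/(-10329 - 2) = 1/(-10331) = -1/10331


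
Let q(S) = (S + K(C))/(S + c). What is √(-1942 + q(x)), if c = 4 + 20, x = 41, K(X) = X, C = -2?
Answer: I*√48535/5 ≈ 44.061*I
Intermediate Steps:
c = 24
q(S) = (-2 + S)/(24 + S) (q(S) = (S - 2)/(S + 24) = (-2 + S)/(24 + S))
√(-1942 + q(x)) = √(-1942 + (-2 + 41)/(24 + 41)) = √(-1942 + 39/65) = √(-1942 + (1/65)*39) = √(-1942 + ⅗) = √(-9707/5) = I*√48535/5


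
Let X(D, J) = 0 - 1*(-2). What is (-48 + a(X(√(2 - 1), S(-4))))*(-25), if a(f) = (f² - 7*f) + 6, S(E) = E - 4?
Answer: 1300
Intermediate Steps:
S(E) = -4 + E
X(D, J) = 2 (X(D, J) = 0 + 2 = 2)
a(f) = 6 + f² - 7*f
(-48 + a(X(√(2 - 1), S(-4))))*(-25) = (-48 + (6 + 2² - 7*2))*(-25) = (-48 + (6 + 4 - 14))*(-25) = (-48 - 4)*(-25) = -52*(-25) = 1300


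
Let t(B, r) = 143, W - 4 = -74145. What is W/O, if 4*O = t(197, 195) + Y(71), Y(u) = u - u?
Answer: -296564/143 ≈ -2073.9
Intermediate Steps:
W = -74141 (W = 4 - 74145 = -74141)
Y(u) = 0
O = 143/4 (O = (143 + 0)/4 = (¼)*143 = 143/4 ≈ 35.750)
W/O = -74141/143/4 = -74141*4/143 = -296564/143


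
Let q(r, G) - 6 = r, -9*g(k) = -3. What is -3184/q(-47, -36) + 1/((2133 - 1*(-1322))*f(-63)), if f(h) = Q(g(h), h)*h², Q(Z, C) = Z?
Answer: 14553952601/187409565 ≈ 77.659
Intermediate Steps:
g(k) = ⅓ (g(k) = -⅑*(-3) = ⅓)
q(r, G) = 6 + r
f(h) = h²/3
-3184/q(-47, -36) + 1/((2133 - 1*(-1322))*f(-63)) = -3184/(6 - 47) + 1/((2133 - 1*(-1322))*(((⅓)*(-63)²))) = -3184/(-41) + 1/((2133 + 1322)*(((⅓)*3969))) = -3184*(-1/41) + 1/(3455*1323) = 3184/41 + (1/3455)*(1/1323) = 3184/41 + 1/4570965 = 14553952601/187409565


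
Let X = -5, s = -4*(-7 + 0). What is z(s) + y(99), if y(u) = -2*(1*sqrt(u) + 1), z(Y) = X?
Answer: -7 - 6*sqrt(11) ≈ -26.900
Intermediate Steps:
s = 28 (s = -4*(-7) = 28)
z(Y) = -5
y(u) = -2 - 2*sqrt(u) (y(u) = -2*(sqrt(u) + 1) = -2*(1 + sqrt(u)) = -2 - 2*sqrt(u))
z(s) + y(99) = -5 + (-2 - 6*sqrt(11)) = -7 - 6*sqrt(11)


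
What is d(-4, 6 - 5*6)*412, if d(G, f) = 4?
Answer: 1648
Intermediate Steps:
d(-4, 6 - 5*6)*412 = 4*412 = 1648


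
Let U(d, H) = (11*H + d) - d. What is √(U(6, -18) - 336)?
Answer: I*√534 ≈ 23.108*I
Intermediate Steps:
U(d, H) = 11*H (U(d, H) = (d + 11*H) - d = 11*H)
√(U(6, -18) - 336) = √(11*(-18) - 336) = √(-198 - 336) = √(-534) = I*√534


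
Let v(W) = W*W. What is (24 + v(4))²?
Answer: 1600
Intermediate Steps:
v(W) = W²
(24 + v(4))² = (24 + 4²)² = (24 + 16)² = 40² = 1600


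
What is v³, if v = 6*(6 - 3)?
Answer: 5832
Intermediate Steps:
v = 18 (v = 6*3 = 18)
v³ = 18³ = 5832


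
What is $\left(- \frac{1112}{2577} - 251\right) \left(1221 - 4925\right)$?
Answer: $\frac{2399966056}{2577} \approx 9.313 \cdot 10^{5}$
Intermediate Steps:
$\left(- \frac{1112}{2577} - 251\right) \left(1221 - 4925\right) = \left(\left(-1112\right) \frac{1}{2577} - 251\right) \left(-3704\right) = \left(- \frac{1112}{2577} - 251\right) \left(-3704\right) = \left(- \frac{647939}{2577}\right) \left(-3704\right) = \frac{2399966056}{2577}$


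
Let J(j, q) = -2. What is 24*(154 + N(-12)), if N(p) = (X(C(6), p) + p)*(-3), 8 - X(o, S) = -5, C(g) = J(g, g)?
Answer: 3624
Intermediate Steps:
C(g) = -2
X(o, S) = 13 (X(o, S) = 8 - 1*(-5) = 8 + 5 = 13)
N(p) = -39 - 3*p (N(p) = (13 + p)*(-3) = -39 - 3*p)
24*(154 + N(-12)) = 24*(154 + (-39 - 3*(-12))) = 24*(154 + (-39 + 36)) = 24*(154 - 3) = 24*151 = 3624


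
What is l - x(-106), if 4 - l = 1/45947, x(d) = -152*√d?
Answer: 183787/45947 + 152*I*√106 ≈ 4.0 + 1564.9*I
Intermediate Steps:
l = 183787/45947 (l = 4 - 1/45947 = 183787/45947 ≈ 4.0000)
l - x(-106) = 183787/45947 - (-152)*√(-106) = 183787/45947 - (-152)*I*√106 = 183787/45947 + 152*I*√106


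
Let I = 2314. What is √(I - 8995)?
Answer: I*√6681 ≈ 81.737*I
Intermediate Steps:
√(I - 8995) = √(2314 - 8995) = √(-6681) = I*√6681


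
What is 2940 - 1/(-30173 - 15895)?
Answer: 135439921/46068 ≈ 2940.0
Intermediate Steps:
2940 - 1/(-30173 - 15895) = 2940 - 1/(-46068) = 2940 - 1*(-1/46068) = 2940 + 1/46068 = 135439921/46068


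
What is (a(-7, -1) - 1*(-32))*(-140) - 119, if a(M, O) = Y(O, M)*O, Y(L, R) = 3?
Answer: -4179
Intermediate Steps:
a(M, O) = 3*O
(a(-7, -1) - 1*(-32))*(-140) - 119 = (3*(-1) - 1*(-32))*(-140) - 119 = (-3 + 32)*(-140) - 119 = 29*(-140) - 119 = -4060 - 119 = -4179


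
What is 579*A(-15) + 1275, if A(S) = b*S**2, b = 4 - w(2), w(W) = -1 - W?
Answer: 913200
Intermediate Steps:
b = 7 (b = 4 - (-1 - 1*2) = 4 - (-1 - 2) = 4 - 1*(-3) = 4 + 3 = 7)
A(S) = 7*S**2
579*A(-15) + 1275 = 579*(7*(-15)**2) + 1275 = 579*(7*225) + 1275 = 579*1575 + 1275 = 911925 + 1275 = 913200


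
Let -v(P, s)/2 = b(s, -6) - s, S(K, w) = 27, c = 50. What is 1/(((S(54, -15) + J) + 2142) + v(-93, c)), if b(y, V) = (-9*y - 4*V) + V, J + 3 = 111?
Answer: 1/3241 ≈ 0.00030855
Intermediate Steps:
J = 108 (J = -3 + 111 = 108)
b(y, V) = -9*y - 3*V
v(P, s) = -36 + 20*s (v(P, s) = -2*((-9*s - 3*(-6)) - s) = -2*((-9*s + 18) - s) = -2*((18 - 9*s) - s) = -2*(18 - 10*s) = -36 + 20*s)
1/(((S(54, -15) + J) + 2142) + v(-93, c)) = 1/(((27 + 108) + 2142) + (-36 + 20*50)) = 1/((135 + 2142) + (-36 + 1000)) = 1/(2277 + 964) = 1/3241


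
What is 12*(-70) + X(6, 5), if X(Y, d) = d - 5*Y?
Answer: -865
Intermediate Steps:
12*(-70) + X(6, 5) = 12*(-70) + (5 - 5*6) = -840 + (5 - 30) = -840 - 25 = -865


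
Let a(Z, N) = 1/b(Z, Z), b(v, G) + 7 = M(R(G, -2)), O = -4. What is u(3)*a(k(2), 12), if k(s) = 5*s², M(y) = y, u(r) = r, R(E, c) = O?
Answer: -3/11 ≈ -0.27273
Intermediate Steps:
R(E, c) = -4
b(v, G) = -11 (b(v, G) = -7 - 4 = -11)
a(Z, N) = -1/11 (a(Z, N) = 1/(-11) = -1/11)
u(3)*a(k(2), 12) = 3*(-1/11) = -3/11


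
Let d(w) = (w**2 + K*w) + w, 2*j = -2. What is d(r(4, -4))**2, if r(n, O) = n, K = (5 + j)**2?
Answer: 7056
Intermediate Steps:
j = -1 (j = (1/2)*(-2) = -1)
K = 16 (K = (5 - 1)**2 = 4**2 = 16)
d(w) = w**2 + 17*w (d(w) = (w**2 + 16*w) + w = w**2 + 17*w)
d(r(4, -4))**2 = (4*(17 + 4))**2 = (4*21)**2 = 84**2 = 7056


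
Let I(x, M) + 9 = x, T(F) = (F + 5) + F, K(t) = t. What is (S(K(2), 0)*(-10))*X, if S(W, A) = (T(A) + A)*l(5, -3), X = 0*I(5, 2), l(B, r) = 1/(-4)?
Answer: 0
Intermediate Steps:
l(B, r) = -¼
T(F) = 5 + 2*F (T(F) = (5 + F) + F = 5 + 2*F)
I(x, M) = -9 + x
X = 0 (X = 0*(-9 + 5) = 0*(-4) = 0)
S(W, A) = -5/4 - 3*A/4 (S(W, A) = ((5 + 2*A) + A)*(-¼) = (5 + 3*A)*(-¼) = -5/4 - 3*A/4)
(S(K(2), 0)*(-10))*X = ((-5/4 - ¾*0)*(-10))*0 = ((-5/4 + 0)*(-10))*0 = -5/4*(-10)*0 = (25/2)*0 = 0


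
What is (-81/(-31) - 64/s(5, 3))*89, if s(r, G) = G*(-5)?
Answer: 284711/465 ≈ 612.28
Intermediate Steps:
s(r, G) = -5*G
(-81/(-31) - 64/s(5, 3))*89 = (-81/(-31) - 64/((-5*3)))*89 = (-81*(-1/31) - 64/(-15))*89 = (81/31 - 64*(-1/15))*89 = (81/31 + 64/15)*89 = (3199/465)*89 = 284711/465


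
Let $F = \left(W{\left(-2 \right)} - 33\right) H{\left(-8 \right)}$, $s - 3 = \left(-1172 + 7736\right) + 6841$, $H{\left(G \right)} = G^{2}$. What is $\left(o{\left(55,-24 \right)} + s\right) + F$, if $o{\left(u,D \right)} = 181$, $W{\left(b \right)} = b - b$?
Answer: $11477$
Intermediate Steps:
$W{\left(b \right)} = 0$
$s = 13408$ ($s = 3 + \left(\left(-1172 + 7736\right) + 6841\right) = 3 + \left(6564 + 6841\right) = 3 + 13405 = 13408$)
$F = -2112$ ($F = \left(0 - 33\right) \left(-8\right)^{2} = \left(0 - 33\right) 64 = \left(-33\right) 64 = -2112$)
$\left(o{\left(55,-24 \right)} + s\right) + F = \left(181 + 13408\right) - 2112 = 13589 - 2112 = 11477$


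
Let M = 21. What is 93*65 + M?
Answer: 6066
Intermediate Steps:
93*65 + M = 93*65 + 21 = 6045 + 21 = 6066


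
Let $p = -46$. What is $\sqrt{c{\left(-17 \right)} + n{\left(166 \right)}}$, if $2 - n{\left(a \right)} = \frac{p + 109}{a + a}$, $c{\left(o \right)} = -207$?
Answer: $\frac{11 i \sqrt{46729}}{166} \approx 14.324 i$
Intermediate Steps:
$n{\left(a \right)} = 2 - \frac{63}{2 a}$ ($n{\left(a \right)} = 2 - \frac{-46 + 109}{a + a} = 2 - \frac{63}{2 a}$)
$\sqrt{c{\left(-17 \right)} + n{\left(166 \right)}} = \sqrt{-207 + \left(2 - \frac{63}{2 \cdot 166}\right)} = \sqrt{-207 + \left(2 - \frac{63}{332}\right)} = \sqrt{-207 + \frac{601}{332}} = \sqrt{- \frac{68123}{332}} = \frac{11 i \sqrt{46729}}{166}$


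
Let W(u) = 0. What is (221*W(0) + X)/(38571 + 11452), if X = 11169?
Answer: 11169/50023 ≈ 0.22328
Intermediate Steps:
(221*W(0) + X)/(38571 + 11452) = (221*0 + 11169)/(38571 + 11452) = (0 + 11169)/50023 = 11169*(1/50023) = 11169/50023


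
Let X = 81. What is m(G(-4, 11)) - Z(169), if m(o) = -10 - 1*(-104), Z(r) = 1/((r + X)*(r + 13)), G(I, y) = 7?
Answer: 4276999/45500 ≈ 94.000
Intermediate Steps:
Z(r) = 1/((13 + r)*(81 + r)) (Z(r) = 1/((r + 81)*(r + 13)) = 1/((81 + r)*(13 + r)) = 1/((13 + r)*(81 + r)))
m(o) = 94 (m(o) = -10 + 104 = 94)
m(G(-4, 11)) - Z(169) = 94 - 1/(1053 + 169² + 94*169) = 94 - 1/(1053 + 28561 + 15886) = 94 - 1/45500 = 4276999/45500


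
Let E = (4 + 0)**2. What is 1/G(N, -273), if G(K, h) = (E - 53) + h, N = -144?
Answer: -1/310 ≈ -0.0032258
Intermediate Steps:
E = 16 (E = 4**2 = 16)
G(K, h) = -37 + h (G(K, h) = (16 - 53) + h = -37 + h)
1/G(N, -273) = 1/(-37 - 273) = 1/(-310) = -1/310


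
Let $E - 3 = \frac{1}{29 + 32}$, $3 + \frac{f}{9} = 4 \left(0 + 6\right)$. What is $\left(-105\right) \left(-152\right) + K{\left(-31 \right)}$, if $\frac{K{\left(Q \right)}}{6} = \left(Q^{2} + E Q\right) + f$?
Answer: $\frac{1360236}{61} \approx 22299.0$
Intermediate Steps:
$f = 189$ ($f = -27 + 9 \cdot 4 \left(0 + 6\right) = -27 + 9 \cdot 4 \cdot 6 = -27 + 9 \cdot 24 = -27 + 216 = 189$)
$E = \frac{184}{61}$ ($E = 3 + \frac{1}{29 + 32} = 3 + \frac{1}{61} = \frac{184}{61} \approx 3.0164$)
$K{\left(Q \right)} = 1134 + 6 Q^{2} + \frac{1104 Q}{61}$ ($K{\left(Q \right)} = 6 \left(\left(Q^{2} + \frac{184 Q}{61}\right) + 189\right) = 6 \left(189 + Q^{2} + \frac{184 Q}{61}\right) = 1134 + 6 Q^{2} + \frac{1104 Q}{61}$)
$\left(-105\right) \left(-152\right) + K{\left(-31 \right)} = \left(-105\right) \left(-152\right) + \left(1134 + 6 \left(-31\right)^{2} + \frac{1104}{61} \left(-31\right)\right) = 15960 + \left(1134 + 6 \cdot 961 - \frac{34224}{61}\right) = 15960 + \left(1134 + 5766 - \frac{34224}{61}\right) = 15960 + \frac{386676}{61} = \frac{1360236}{61}$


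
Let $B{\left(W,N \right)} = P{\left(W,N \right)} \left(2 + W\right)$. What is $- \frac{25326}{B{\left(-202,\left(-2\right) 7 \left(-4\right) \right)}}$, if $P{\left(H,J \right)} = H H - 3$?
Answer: $\frac{12663}{4080100} \approx 0.0031036$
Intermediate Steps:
$P{\left(H,J \right)} = -3 + H^{2}$ ($P{\left(H,J \right)} = H^{2} - 3 = -3 + H^{2}$)
$B{\left(W,N \right)} = \left(-3 + W^{2}\right) \left(2 + W\right)$
$- \frac{25326}{B{\left(-202,\left(-2\right) 7 \left(-4\right) \right)}} = - \frac{25326}{\left(-3 + \left(-202\right)^{2}\right) \left(2 - 202\right)} = - \frac{25326}{\left(-3 + 40804\right) \left(-200\right)} = - \frac{25326}{40801 \left(-200\right)} = - \frac{25326}{-8160200} = \left(-25326\right) \left(- \frac{1}{8160200}\right) = \frac{12663}{4080100}$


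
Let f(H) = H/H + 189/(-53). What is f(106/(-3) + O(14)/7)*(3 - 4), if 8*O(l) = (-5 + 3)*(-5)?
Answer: 136/53 ≈ 2.5660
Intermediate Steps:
O(l) = 5/4 (O(l) = ((-5 + 3)*(-5))/8 = (-2*(-5))/8 = (1/8)*10 = 5/4)
f(H) = -136/53 (f(H) = 1 + 189*(-1/53) = 1 - 189/53 = -136/53)
f(106/(-3) + O(14)/7)*(3 - 4) = -136*(3 - 4)/53 = -136/53*(-1) = 136/53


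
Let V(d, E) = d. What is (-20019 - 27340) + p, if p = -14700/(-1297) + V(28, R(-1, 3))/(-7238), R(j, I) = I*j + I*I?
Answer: -31748932785/670549 ≈ -47348.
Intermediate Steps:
R(j, I) = I**2 + I*j (R(j, I) = I*j + I**2 = I**2 + I*j)
p = 7597306/670549 (p = -14700/(-1297) + 28/(-7238) = -14700*(-1/1297) + 28*(-1/7238) = 14700/1297 - 2/517 = 7597306/670549 ≈ 11.330)
(-20019 - 27340) + p = (-20019 - 27340) + 7597306/670549 = -47359 + 7597306/670549 = -31748932785/670549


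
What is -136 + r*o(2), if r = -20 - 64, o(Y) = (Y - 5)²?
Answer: -892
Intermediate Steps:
o(Y) = (-5 + Y)²
r = -84
-136 + r*o(2) = -136 - 84*(-5 + 2)² = -136 - 84*(-3)² = -136 - 84*9 = -136 - 756 = -892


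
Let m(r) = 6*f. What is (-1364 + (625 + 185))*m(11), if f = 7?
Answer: -23268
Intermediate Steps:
m(r) = 42 (m(r) = 6*7 = 42)
(-1364 + (625 + 185))*m(11) = (-1364 + (625 + 185))*42 = (-1364 + 810)*42 = -554*42 = -23268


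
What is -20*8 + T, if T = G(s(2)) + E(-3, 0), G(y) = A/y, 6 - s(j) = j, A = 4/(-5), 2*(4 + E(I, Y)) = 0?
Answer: -821/5 ≈ -164.20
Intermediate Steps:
E(I, Y) = -4 (E(I, Y) = -4 + (½)*0 = -4 + 0 = -4)
A = -⅘ (A = 4*(-⅕) = -⅘ ≈ -0.80000)
s(j) = 6 - j
G(y) = -4/(5*y)
T = -21/5 (T = -4/(5*(6 - 1*2)) - 4 = -4/(5*(6 - 2)) - 4 = -⅘/4 - 4 = -⅘*¼ - 4 = -⅕ - 4 = -21/5 ≈ -4.2000)
-20*8 + T = -20*8 - 21/5 = -160 - 21/5 = -821/5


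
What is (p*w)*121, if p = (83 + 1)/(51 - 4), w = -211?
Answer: -2144604/47 ≈ -45630.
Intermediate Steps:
p = 84/47 ≈ 1.7872
(p*w)*121 = ((84/47)*(-211))*121 = -17724/47*121 = -2144604/47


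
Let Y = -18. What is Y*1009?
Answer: -18162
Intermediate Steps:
Y*1009 = -18*1009 = -18162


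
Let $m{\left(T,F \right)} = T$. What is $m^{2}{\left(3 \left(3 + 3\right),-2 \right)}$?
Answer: $324$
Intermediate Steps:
$m^{2}{\left(3 \left(3 + 3\right),-2 \right)} = \left(3 \left(3 + 3\right)\right)^{2} = \left(3 \cdot 6\right)^{2} = 18^{2} = 324$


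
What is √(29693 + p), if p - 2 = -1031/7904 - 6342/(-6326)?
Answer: 3*√128891963240477918/6250088 ≈ 172.32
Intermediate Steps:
p = 71803235/25000352 (p = 2 + (-1031/7904 - 6342/(-6326)) = 2 + (-1031*1/7904 - 6342*(-1/6326)) = 2 + (-1031/7904 + 3171/3163) = 2 + 21802531/25000352 = 71803235/25000352 ≈ 2.8721)
√(29693 + p) = √(29693 + 71803235/25000352) = √(742407255171/25000352) = 3*√128891963240477918/6250088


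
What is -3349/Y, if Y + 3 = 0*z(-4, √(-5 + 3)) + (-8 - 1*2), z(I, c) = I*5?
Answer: 3349/13 ≈ 257.62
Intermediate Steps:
z(I, c) = 5*I
Y = -13 (Y = -3 + (0*(5*(-4)) + (-8 - 1*2)) = -3 + (0*(-20) + (-8 - 2)) = -3 + (0 - 10) = -3 - 10 = -13)
-3349/Y = -3349/(-13) = -3349*(-1/13) = 3349/13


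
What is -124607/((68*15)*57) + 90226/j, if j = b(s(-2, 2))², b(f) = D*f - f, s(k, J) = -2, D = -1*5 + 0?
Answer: 72608281/116280 ≈ 624.43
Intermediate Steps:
D = -5 (D = -5 + 0 = -5)
b(f) = -6*f (b(f) = -5*f - f = -6*f)
j = 144 (j = (-6*(-2))² = 12² = 144)
-124607/((68*15)*57) + 90226/j = -124607/((68*15)*57) + 90226/144 = -124607/(1020*57) + 90226*(1/144) = -124607/58140 + 45113/72 = 72608281/116280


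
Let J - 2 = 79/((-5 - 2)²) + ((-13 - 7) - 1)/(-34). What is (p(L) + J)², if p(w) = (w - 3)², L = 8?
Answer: 2371397809/2775556 ≈ 854.39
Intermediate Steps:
p(w) = (-3 + w)²
J = 7047/1666 (J = 2 + (79/((-5 - 2)²) + ((-13 - 7) - 1)/(-34)) = 2 + (79/((-7)²) + (-20 - 1)*(-1/34)) = 2 + (79/49 - 21*(-1/34)) = 2 + (79*(1/49) + 21/34) = 2 + (79/49 + 21/34) = 2 + 3715/1666 = 7047/1666 ≈ 4.2299)
(p(L) + J)² = ((-3 + 8)² + 7047/1666)² = (5² + 7047/1666)² = (25 + 7047/1666)² = (48697/1666)² = 2371397809/2775556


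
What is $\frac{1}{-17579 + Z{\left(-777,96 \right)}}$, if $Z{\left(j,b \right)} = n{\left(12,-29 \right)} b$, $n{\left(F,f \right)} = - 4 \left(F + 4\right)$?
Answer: $- \frac{1}{23723} \approx -4.2153 \cdot 10^{-5}$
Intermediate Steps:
$n{\left(F,f \right)} = -16 - 4 F$ ($n{\left(F,f \right)} = - 4 \left(4 + F\right) = -16 - 4 F$)
$Z{\left(j,b \right)} = - 64 b$ ($Z{\left(j,b \right)} = \left(-16 - 48\right) b = - 64 b$)
$\frac{1}{-17579 + Z{\left(-777,96 \right)}} = \frac{1}{-17579 - 6144} = \frac{1}{-23723} = - \frac{1}{23723}$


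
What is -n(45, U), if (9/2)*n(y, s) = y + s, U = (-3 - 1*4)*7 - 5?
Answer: 2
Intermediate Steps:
U = -54 (U = (-3 - 4)*7 - 5 = -7*7 - 5 = -49 - 5 = -54)
n(y, s) = 2*s/9 + 2*y/9 (n(y, s) = 2*(y + s)/9 = 2*(s + y)/9 = 2*s/9 + 2*y/9)
-n(45, U) = -((2/9)*(-54) + (2/9)*45) = -(-12 + 10) = -1*(-2) = 2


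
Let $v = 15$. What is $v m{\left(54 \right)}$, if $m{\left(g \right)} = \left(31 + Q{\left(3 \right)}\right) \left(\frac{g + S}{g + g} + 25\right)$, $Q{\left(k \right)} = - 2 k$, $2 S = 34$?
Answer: $\frac{346375}{36} \approx 9621.5$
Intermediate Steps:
$S = 17$ ($S = \frac{1}{2} \cdot 34 = 17$)
$m{\left(g \right)} = 625 + \frac{25 \left(17 + g\right)}{2 g}$ ($m{\left(g \right)} = \left(31 - 6\right) \left(\frac{g + 17}{g + g} + 25\right) = \left(31 - 6\right) \left(\frac{17 + g}{2 g} + 25\right) = 25 \left(\left(17 + g\right) \frac{1}{2 g} + 25\right) = 25 \left(\frac{17 + g}{2 g} + 25\right) = 25 \left(25 + \frac{17 + g}{2 g}\right) = 625 + \frac{25 \left(17 + g\right)}{2 g}$)
$v m{\left(54 \right)} = 15 \frac{425 \left(1 + 3 \cdot 54\right)}{2 \cdot 54} = 15 \cdot \frac{425}{2} \cdot \frac{1}{54} \left(1 + 162\right) = 15 \cdot \frac{425}{2} \cdot \frac{1}{54} \cdot 163 = 15 \cdot \frac{69275}{108} = \frac{346375}{36}$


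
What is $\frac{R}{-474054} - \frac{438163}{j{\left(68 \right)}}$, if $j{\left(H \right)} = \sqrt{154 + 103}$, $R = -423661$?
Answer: $\frac{60523}{67722} - \frac{438163 \sqrt{257}}{257} \approx -27331.0$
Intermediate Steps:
$j{\left(H \right)} = \sqrt{257}$
$\frac{R}{-474054} - \frac{438163}{j{\left(68 \right)}} = - \frac{423661}{-474054} - \frac{438163}{\sqrt{257}} = \left(-423661\right) \left(- \frac{1}{474054}\right) - 438163 \frac{\sqrt{257}}{257} = \frac{60523}{67722} - \frac{438163 \sqrt{257}}{257}$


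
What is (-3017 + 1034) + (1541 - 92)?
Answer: -534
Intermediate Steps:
(-3017 + 1034) + (1541 - 92) = -1983 + 1449 = -534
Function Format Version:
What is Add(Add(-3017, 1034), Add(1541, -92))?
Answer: -534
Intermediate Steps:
Add(Add(-3017, 1034), Add(1541, -92)) = Add(-1983, 1449) = -534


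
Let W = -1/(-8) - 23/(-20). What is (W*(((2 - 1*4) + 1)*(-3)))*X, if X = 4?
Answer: 153/10 ≈ 15.300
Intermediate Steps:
W = 51/40 (W = -1*(-1/8) - 23*(-1/20) = 1/8 + 23/20 = 51/40 ≈ 1.2750)
(W*(((2 - 1*4) + 1)*(-3)))*X = (51*(((2 - 1*4) + 1)*(-3))/40)*4 = (51*(((2 - 4) + 1)*(-3))/40)*4 = (51*((-2 + 1)*(-3))/40)*4 = (51*(-1*(-3))/40)*4 = ((51/40)*3)*4 = (153/40)*4 = 153/10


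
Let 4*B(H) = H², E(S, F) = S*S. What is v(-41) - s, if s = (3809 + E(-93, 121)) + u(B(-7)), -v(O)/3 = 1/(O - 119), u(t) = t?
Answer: -1995237/160 ≈ -12470.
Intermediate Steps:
E(S, F) = S²
B(H) = H²/4
v(O) = -3/(-119 + O) (v(O) = -3/(O - 119) = -3/(-119 + O))
s = 49881/4 (s = (3809 + (-93)²) + (¼)*(-7)² = (3809 + 8649) + (¼)*49 = 12458 + 49/4 = 49881/4 ≈ 12470.)
v(-41) - s = -3/(-119 - 41) - 1*49881/4 = -3/(-160) - 49881/4 = -3*(-1/160) - 49881/4 = 3/160 - 49881/4 = -1995237/160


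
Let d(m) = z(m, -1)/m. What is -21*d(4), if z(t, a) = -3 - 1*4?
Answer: 147/4 ≈ 36.750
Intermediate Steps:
z(t, a) = -7 (z(t, a) = -3 - 4 = -7)
d(m) = -7/m
-21*d(4) = -(-147)/4 = -21*(-7/4) = 147/4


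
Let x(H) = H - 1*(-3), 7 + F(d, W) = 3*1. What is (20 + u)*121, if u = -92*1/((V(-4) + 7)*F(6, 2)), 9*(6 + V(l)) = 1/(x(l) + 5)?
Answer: 189728/37 ≈ 5127.8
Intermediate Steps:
F(d, W) = -4 (F(d, W) = -7 + 3*1 = -7 + 3 = -4)
x(H) = 3 + H (x(H) = H + 3 = 3 + H)
V(l) = -6 + 1/(9*(8 + l)) (V(l) = -6 + 1/(9*((3 + l) + 5)) = -6 + 1/(9*(8 + l)))
u = 828/37 (u = -92*(-1/(4*((-431 - 54*(-4))/(9*(8 - 4)) + 7))) = -92*(-1/(4*((⅑)*(-431 + 216)/4 + 7))) = -92*(-1/(4*((⅑)*(¼)*(-215) + 7))) = -92*(-1/(4*(-215/36 + 7))) = -92/((-4*37/36)) = -92/(-37/9) = -92*(-9/37) = 828/37 ≈ 22.378)
(20 + u)*121 = (20 + 828/37)*121 = (1568/37)*121 = 189728/37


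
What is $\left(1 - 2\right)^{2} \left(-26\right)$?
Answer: $-26$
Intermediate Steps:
$\left(1 - 2\right)^{2} \left(-26\right) = \left(-1\right)^{2} \left(-26\right) = 1 \left(-26\right) = -26$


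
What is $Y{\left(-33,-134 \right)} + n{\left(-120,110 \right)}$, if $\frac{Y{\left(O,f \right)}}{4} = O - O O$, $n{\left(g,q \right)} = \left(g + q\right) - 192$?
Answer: $-4690$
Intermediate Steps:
$n{\left(g,q \right)} = -192 + g + q$
$Y{\left(O,f \right)} = - 4 O^{2} + 4 O$ ($Y{\left(O,f \right)} = 4 \left(O - O O\right) = 4 \left(O - O^{2}\right) = - 4 O^{2} + 4 O$)
$Y{\left(-33,-134 \right)} + n{\left(-120,110 \right)} = 4 \left(-33\right) \left(1 - -33\right) - 202 = 4 \left(-33\right) \left(1 + 33\right) - 202 = 4 \left(-33\right) 34 - 202 = -4488 - 202 = -4690$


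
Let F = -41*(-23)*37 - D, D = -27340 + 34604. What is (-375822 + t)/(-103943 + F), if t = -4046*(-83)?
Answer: 10001/19079 ≈ 0.52419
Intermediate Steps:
t = 335818
D = 7264
F = 27627 (F = -41*(-23)*37 - 1*7264 = 943*37 - 7264 = 34891 - 7264 = 27627)
(-375822 + t)/(-103943 + F) = (-375822 + 335818)/(-103943 + 27627) = -40004/(-76316) = -40004*(-1/76316) = 10001/19079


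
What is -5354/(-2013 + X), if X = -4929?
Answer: 2677/3471 ≈ 0.77125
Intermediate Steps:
-5354/(-2013 + X) = -5354/(-2013 - 4929) = -5354/(-6942) = -5354*(-1/6942) = 2677/3471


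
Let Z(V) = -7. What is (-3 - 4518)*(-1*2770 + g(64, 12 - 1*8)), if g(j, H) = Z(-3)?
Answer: 12554817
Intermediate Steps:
g(j, H) = -7
(-3 - 4518)*(-1*2770 + g(64, 12 - 1*8)) = (-3 - 4518)*(-1*2770 - 7) = -4521*(-2770 - 7) = -4521*(-2777) = 12554817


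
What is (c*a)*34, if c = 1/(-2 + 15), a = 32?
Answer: 1088/13 ≈ 83.692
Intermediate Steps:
c = 1/13 ≈ 0.076923
(c*a)*34 = ((1/13)*32)*34 = (32/13)*34 = 1088/13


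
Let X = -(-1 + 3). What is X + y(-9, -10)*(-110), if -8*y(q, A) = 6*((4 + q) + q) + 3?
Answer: -4463/4 ≈ -1115.8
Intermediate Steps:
y(q, A) = -27/8 - 3*q/2 (y(q, A) = -(6*((4 + q) + q) + 3)/8 = -(6*(4 + 2*q) + 3)/8 = -((24 + 12*q) + 3)/8 = -(27 + 12*q)/8 = -27/8 - 3*q/2)
X = -2 (X = -1*2 = -2)
X + y(-9, -10)*(-110) = -2 + (-27/8 - 3/2*(-9))*(-110) = -2 + (-27/8 + 27/2)*(-110) = -2 + (81/8)*(-110) = -2 - 4455/4 = -4463/4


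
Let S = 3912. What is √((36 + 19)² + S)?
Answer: √6937 ≈ 83.289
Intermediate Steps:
√((36 + 19)² + S) = √((36 + 19)² + 3912) = √(55² + 3912) = √(3025 + 3912) = √6937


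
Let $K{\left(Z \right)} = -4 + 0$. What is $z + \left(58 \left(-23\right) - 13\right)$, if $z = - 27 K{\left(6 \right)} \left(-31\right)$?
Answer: $-4695$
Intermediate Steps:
$K{\left(Z \right)} = -4$
$z = -3348$ ($z = \left(-27\right) \left(-4\right) \left(-31\right) = 108 \left(-31\right) = -3348$)
$z + \left(58 \left(-23\right) - 13\right) = -3348 + \left(58 \left(-23\right) - 13\right) = -3348 - 1347 = -4695$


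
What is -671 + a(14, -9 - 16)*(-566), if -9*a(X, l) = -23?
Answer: -19057/9 ≈ -2117.4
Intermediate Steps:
a(X, l) = 23/9 (a(X, l) = -⅑*(-23) = 23/9)
-671 + a(14, -9 - 16)*(-566) = -671 + (23/9)*(-566) = -671 - 13018/9 = -19057/9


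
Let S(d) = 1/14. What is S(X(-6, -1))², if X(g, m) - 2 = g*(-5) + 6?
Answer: 1/196 ≈ 0.0051020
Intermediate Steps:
X(g, m) = 8 - 5*g (X(g, m) = 2 + (g*(-5) + 6) = 2 + (-5*g + 6) = 2 + (6 - 5*g) = 8 - 5*g)
S(d) = 1/14
S(X(-6, -1))² = (1/14)² = 1/196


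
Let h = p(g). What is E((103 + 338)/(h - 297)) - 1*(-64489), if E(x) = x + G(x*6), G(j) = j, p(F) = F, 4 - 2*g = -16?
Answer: 2643608/41 ≈ 64478.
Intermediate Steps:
g = 10 (g = 2 - ½*(-16) = 2 + 8 = 10)
h = 10
E(x) = 7*x (E(x) = x + x*6 = x + 6*x = 7*x)
E((103 + 338)/(h - 297)) - 1*(-64489) = 7*((103 + 338)/(10 - 297)) - 1*(-64489) = 7*(441/(-287)) + 64489 = 7*(441*(-1/287)) + 64489 = 7*(-63/41) + 64489 = -441/41 + 64489 = 2643608/41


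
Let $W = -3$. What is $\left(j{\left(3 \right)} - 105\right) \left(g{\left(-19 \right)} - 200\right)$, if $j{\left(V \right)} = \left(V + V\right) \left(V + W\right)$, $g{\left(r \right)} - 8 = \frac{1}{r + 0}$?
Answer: $\frac{383145}{19} \approx 20166.0$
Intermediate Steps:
$g{\left(r \right)} = 8 + \frac{1}{r}$ ($g{\left(r \right)} = 8 + \frac{1}{r + 0} = 8 + \frac{1}{r}$)
$j{\left(V \right)} = 2 V \left(-3 + V\right)$ ($j{\left(V \right)} = \left(V + V\right) \left(V - 3\right) = 2 V \left(-3 + V\right)$)
$\left(j{\left(3 \right)} - 105\right) \left(g{\left(-19 \right)} - 200\right) = \left(2 \cdot 3 \left(-3 + 3\right) - 105\right) \left(\left(8 + \frac{1}{-19}\right) - 200\right) = \left(2 \cdot 3 \cdot 0 - 105\right) \left(\left(8 - \frac{1}{19}\right) - 200\right) = \left(0 - 105\right) \left(\frac{151}{19} - 200\right) = \left(-105\right) \left(- \frac{3649}{19}\right) = \frac{383145}{19}$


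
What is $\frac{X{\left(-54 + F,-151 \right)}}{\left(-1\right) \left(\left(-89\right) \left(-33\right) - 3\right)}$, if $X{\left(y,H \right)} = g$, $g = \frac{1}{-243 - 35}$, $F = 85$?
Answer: $\frac{1}{815652} \approx 1.226 \cdot 10^{-6}$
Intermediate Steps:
$g = - \frac{1}{278}$ ($g = \frac{1}{-278} = - \frac{1}{278} \approx -0.0035971$)
$X{\left(y,H \right)} = - \frac{1}{278}$
$\frac{X{\left(-54 + F,-151 \right)}}{\left(-1\right) \left(\left(-89\right) \left(-33\right) - 3\right)} = - \frac{1}{278 \left(- (\left(-89\right) \left(-33\right) - 3)\right)} = - \frac{1}{278 \left(- (2937 - 3)\right)} = - \frac{1}{278 \left(\left(-1\right) 2934\right)} = - \frac{1}{278 \left(-2934\right)} = \left(- \frac{1}{278}\right) \left(- \frac{1}{2934}\right) = \frac{1}{815652}$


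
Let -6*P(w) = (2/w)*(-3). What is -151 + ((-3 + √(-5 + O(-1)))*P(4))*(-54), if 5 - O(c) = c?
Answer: -124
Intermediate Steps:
P(w) = 1/w (P(w) = -2/w*(-3)/6 = -(-1)/w = 1/w)
O(c) = 5 - c
-151 + ((-3 + √(-5 + O(-1)))*P(4))*(-54) = -151 + ((-3 + √(-5 + (5 - 1*(-1))))/4)*(-54) = -151 + ((-3 + √(-5 + (5 + 1)))*(¼))*(-54) = -151 + ((-3 + √(-5 + 6))*(¼))*(-54) = -151 + ((-3 + √1)*(¼))*(-54) = -151 + ((-3 + 1)*(¼))*(-54) = -151 - 2*¼*(-54) = -151 - ½*(-54) = -151 + 27 = -124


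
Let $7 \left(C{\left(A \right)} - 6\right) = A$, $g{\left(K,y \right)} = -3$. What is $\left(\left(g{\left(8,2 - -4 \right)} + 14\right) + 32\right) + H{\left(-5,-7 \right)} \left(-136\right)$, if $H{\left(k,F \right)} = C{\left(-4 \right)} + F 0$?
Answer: $- \frac{4867}{7} \approx -695.29$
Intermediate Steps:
$C{\left(A \right)} = 6 + \frac{A}{7}$
$H{\left(k,F \right)} = \frac{38}{7}$ ($H{\left(k,F \right)} = \left(6 + \frac{1}{7} \left(-4\right)\right) + F 0 = \left(6 - \frac{4}{7}\right) + 0 = \frac{38}{7} + 0 = \frac{38}{7}$)
$\left(\left(g{\left(8,2 - -4 \right)} + 14\right) + 32\right) + H{\left(-5,-7 \right)} \left(-136\right) = \left(\left(-3 + 14\right) + 32\right) + \frac{38}{7} \left(-136\right) = \left(11 + 32\right) - \frac{5168}{7} = 43 - \frac{5168}{7} = - \frac{4867}{7}$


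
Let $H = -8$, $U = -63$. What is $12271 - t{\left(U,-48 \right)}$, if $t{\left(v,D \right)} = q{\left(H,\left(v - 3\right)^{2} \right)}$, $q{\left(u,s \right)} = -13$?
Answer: $12284$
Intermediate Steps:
$t{\left(v,D \right)} = -13$
$12271 - t{\left(U,-48 \right)} = 12271 - -13 = 12271 + 13 = 12284$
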